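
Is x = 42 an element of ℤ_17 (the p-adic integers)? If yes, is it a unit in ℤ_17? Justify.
x ∈ ℤ_17^× (unit); v_17(x) = 0

ℤ_17 = {x ∈ ℚ_17 : v_17(x) ≥ 0} and ℤ_17^× = {x ∈ ℤ_17 : v_17(x) = 0}. Here v_17(42) = v_17(num) − v_17(den) = 0; compare against these criteria.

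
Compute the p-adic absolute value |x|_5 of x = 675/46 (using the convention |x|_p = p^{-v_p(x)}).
|675/46|_5 = 1/25

Step 1 — compute v_5(x) by factoring powers of 5 out of the numerator and denominator: v_5(675/46) = 2. Step 2 — apply |x|_p = p^{-v_p(x)} = 5^{-2} = 1/25.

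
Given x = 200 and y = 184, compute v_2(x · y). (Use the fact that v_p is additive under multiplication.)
v_2(36800) = 6

v_p(x) = 3 (factor: 200 = 2^3 · 25); v_p(y) = 3 (factor: 184 = 2^3 · 23). Additivity: v_p(xy) = v_p(x) + v_p(y) = 3 + 3 = 6. (Direct check: xy = 36800 = 2^6 · (575).)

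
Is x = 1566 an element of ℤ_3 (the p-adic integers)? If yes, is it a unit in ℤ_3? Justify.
x ∈ ℤ_3 but not a unit; v_3(x) = 3 > 0

ℤ_3 = {x ∈ ℚ_3 : v_3(x) ≥ 0} and ℤ_3^× = {x ∈ ℤ_3 : v_3(x) = 0}. Here v_3(1566) = v_3(num) − v_3(den) = 3; compare against these criteria.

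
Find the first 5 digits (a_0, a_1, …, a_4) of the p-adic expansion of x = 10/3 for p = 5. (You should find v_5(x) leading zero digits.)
(a_0, …, a_4) = (0, 4, 1, 3, 1)

v_5(10/3) = 1, so a_0 = ... = a_0 = 0. Factor out: x = 5^1 · u with u = 2/3 a unit in ℤ_5. Expand u iteratively via a_{v+i} = u_i mod 5, u_{i+1} = (u_i − a_{v+i})/5:
  u_0 = 2/3;  a_1 = 4;  u_1 = (u_0 − 4)/5 = -2/3
  u_1 = -2/3;  a_2 = 1;  u_2 = (u_1 − 1)/5 = -1/3
  u_2 = -1/3;  a_3 = 3;  u_3 = (u_2 − 3)/5 = -2/3
  u_3 = -2/3;  a_4 = 1;  u_4 = (u_3 − 1)/5 = -1/3
Digits: (0, 4, 1, 3, 1).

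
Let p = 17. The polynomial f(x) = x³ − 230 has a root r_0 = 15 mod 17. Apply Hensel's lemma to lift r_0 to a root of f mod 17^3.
r_2 = 1511 (mod 4913)

Hensel: r_{i+1} = r_i − f(r_i)/f′(r_i) mod 17^{i+2}, where f′(x) = 3x². Iterate:
  r_0 = 15 (mod 17)
  r_1 = 66 (mod 289)
  r_2 = 1511 (mod 4913)
Final: r = 1511 with f(r) ≡ 0 mod 17^3.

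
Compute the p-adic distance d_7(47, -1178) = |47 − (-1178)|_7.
d_7(47, -1178) = 1/49

Step 1 — x − y = 47 − (-1178) = 1225. Step 2 — v_7(1225) = 2 (factor: 1225 = (7^2 · 25); the sign does not affect v_p). Step 3 — |x − y|_7 = 7^{-2} = 1/49.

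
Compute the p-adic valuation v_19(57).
v_19(57) = 1

v_19(n) is the largest exponent k such that 19^k divides n. Factor out: 57 = 19^1 · 3. (Sign doesn't affect v_p.) So v_19(57) = 1.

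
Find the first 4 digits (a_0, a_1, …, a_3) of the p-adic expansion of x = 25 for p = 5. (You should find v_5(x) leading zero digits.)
(a_0, …, a_3) = (0, 0, 1, 0)

v_5(25) = 2, so a_0 = ... = a_1 = 0. Factor out: x = 5^2 · u with u = 1 a unit in ℤ_5. Expand u iteratively via a_{v+i} = u_i mod 5, u_{i+1} = (u_i − a_{v+i})/5:
  u_0 = 1;  a_2 = 1;  u_1 = (u_0 − 1)/5 = 0
  u_1 = 0;  a_3 = 0;  u_2 = (u_1 − 0)/5 = 0
Digits: (0, 0, 1, 0).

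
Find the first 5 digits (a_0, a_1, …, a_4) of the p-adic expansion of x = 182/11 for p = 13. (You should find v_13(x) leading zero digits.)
(a_0, …, a_4) = (0, 6, 2, 1, 7)

v_13(182/11) = 1, so a_0 = ... = a_0 = 0. Factor out: x = 13^1 · u with u = 14/11 a unit in ℤ_13. Expand u iteratively via a_{v+i} = u_i mod 13, u_{i+1} = (u_i − a_{v+i})/13:
  u_0 = 14/11;  a_1 = 6;  u_1 = (u_0 − 6)/13 = -4/11
  u_1 = -4/11;  a_2 = 2;  u_2 = (u_1 − 2)/13 = -2/11
  u_2 = -2/11;  a_3 = 1;  u_3 = (u_2 − 1)/13 = -1/11
  u_3 = -1/11;  a_4 = 7;  u_4 = (u_3 − 7)/13 = -6/11
Digits: (0, 6, 2, 1, 7).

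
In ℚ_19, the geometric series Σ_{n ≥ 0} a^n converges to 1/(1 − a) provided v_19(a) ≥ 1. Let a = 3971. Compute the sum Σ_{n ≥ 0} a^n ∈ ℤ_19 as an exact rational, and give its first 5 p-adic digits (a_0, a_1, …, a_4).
Σ a^n = 1/(1 − a) = -1/3970;  first 5 digits = (1, 0, 11, 0, 7)

v_19(a) = 2 ≥ 1, so the series converges in ℤ_19 to 1/(1 − a) = 1/(1 − 3971) = -1/3970. Expand this rational in ℤ_19: compute digits iteratively via d_i = x_i mod 19, x_{i+1} = (x_i − d_i)/19. The first 5 digits are (1, 0, 11, 0, 7).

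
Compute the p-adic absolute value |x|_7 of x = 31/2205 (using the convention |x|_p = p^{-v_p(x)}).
|31/2205|_7 = 49

Step 1 — compute v_7(x) by factoring powers of 7 out of the numerator and denominator: v_7(31/2205) = -2. Step 2 — apply |x|_p = p^{-v_p(x)} = 7^{2} = 49.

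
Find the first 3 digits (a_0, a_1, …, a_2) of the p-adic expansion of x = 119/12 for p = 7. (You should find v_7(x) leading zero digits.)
(a_0, …, a_2) = (0, 2, 4)

v_7(119/12) = 1, so a_0 = ... = a_0 = 0. Factor out: x = 7^1 · u with u = 17/12 a unit in ℤ_7. Expand u iteratively via a_{v+i} = u_i mod 7, u_{i+1} = (u_i − a_{v+i})/7:
  u_0 = 17/12;  a_1 = 2;  u_1 = (u_0 − 2)/7 = -1/12
  u_1 = -1/12;  a_2 = 4;  u_2 = (u_1 − 4)/7 = -7/12
Digits: (0, 2, 4).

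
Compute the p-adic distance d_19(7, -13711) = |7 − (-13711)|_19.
d_19(7, -13711) = 1/6859

Step 1 — x − y = 7 − (-13711) = 13718. Step 2 — v_19(13718) = 3 (factor: 13718 = (19^3 · 2); the sign does not affect v_p). Step 3 — |x − y|_19 = 19^{-3} = 1/6859.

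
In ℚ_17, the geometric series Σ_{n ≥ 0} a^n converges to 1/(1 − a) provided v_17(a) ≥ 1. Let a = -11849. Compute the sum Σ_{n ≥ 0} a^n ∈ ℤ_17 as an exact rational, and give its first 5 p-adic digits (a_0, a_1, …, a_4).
Σ a^n = 1/(1 − a) = 1/11850;  first 5 digits = (1, 0, 10, 14, 14)

v_17(a) = 2 ≥ 1, so the series converges in ℤ_17 to 1/(1 − a) = 1/(1 − (-11849)) = 1/11850. Expand this rational in ℤ_17: compute digits iteratively via d_i = x_i mod 17, x_{i+1} = (x_i − d_i)/17. The first 5 digits are (1, 0, 10, 14, 14).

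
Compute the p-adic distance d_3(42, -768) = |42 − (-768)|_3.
d_3(42, -768) = 1/81

Step 1 — x − y = 42 − (-768) = 810. Step 2 — v_3(810) = 4 (factor: 810 = (3^4 · 10); the sign does not affect v_p). Step 3 — |x − y|_3 = 3^{-4} = 1/81.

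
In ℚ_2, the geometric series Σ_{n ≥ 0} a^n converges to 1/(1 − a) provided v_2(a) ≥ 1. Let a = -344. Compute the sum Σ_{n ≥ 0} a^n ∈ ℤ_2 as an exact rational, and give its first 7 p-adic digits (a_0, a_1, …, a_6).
Σ a^n = 1/(1 − a) = 1/345;  first 7 digits = (1, 0, 0, 1, 0, 1, 1)

v_2(a) = 3 ≥ 1, so the series converges in ℤ_2 to 1/(1 − a) = 1/(1 − (-344)) = 1/345. Expand this rational in ℤ_2: compute digits iteratively via d_i = x_i mod 2, x_{i+1} = (x_i − d_i)/2. The first 7 digits are (1, 0, 0, 1, 0, 1, 1).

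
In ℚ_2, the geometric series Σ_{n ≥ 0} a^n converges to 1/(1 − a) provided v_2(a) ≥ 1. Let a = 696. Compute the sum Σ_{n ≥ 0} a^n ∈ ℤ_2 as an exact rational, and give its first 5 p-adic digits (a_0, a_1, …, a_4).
Σ a^n = 1/(1 − a) = -1/695;  first 5 digits = (1, 0, 0, 1, 1)

v_2(a) = 3 ≥ 1, so the series converges in ℤ_2 to 1/(1 − a) = 1/(1 − 696) = -1/695. Expand this rational in ℤ_2: compute digits iteratively via d_i = x_i mod 2, x_{i+1} = (x_i − d_i)/2. The first 5 digits are (1, 0, 0, 1, 1).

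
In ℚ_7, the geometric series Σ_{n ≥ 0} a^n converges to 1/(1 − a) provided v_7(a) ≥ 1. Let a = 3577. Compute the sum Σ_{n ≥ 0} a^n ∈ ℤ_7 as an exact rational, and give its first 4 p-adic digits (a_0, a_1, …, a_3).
Σ a^n = 1/(1 − a) = -1/3576;  first 4 digits = (1, 0, 3, 3)

v_7(a) = 2 ≥ 1, so the series converges in ℤ_7 to 1/(1 − a) = 1/(1 − 3577) = -1/3576. Expand this rational in ℤ_7: compute digits iteratively via d_i = x_i mod 7, x_{i+1} = (x_i − d_i)/7. The first 4 digits are (1, 0, 3, 3).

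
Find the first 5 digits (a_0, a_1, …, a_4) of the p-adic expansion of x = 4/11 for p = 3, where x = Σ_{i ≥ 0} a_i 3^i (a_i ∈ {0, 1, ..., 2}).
(a_0, …, a_4) = (2, 0, 2, 2, 1)

v_3(4/11) = 0 (numerator and denominator both coprime to 3), so x ∈ ℤ_3^×. Compute digits iteratively via a_i = x_i mod 3, x_{i+1} = (x_i − a_i)/3, with x_0 = x:
  x_0 = 4/11;  a_0 = 2;  x_1 = (x_0 − 2)/3 = -6/11
  x_1 = -6/11;  a_1 = 0;  x_2 = (x_1 − 0)/3 = -2/11
  x_2 = -2/11;  a_2 = 2;  x_3 = (x_2 − 2)/3 = -8/11
  x_3 = -8/11;  a_3 = 2;  x_4 = (x_3 − 2)/3 = -10/11
  x_4 = -10/11;  a_4 = 1;  x_5 = (x_4 − 1)/3 = -7/11
Digits: (2, 0, 2, 2, 1).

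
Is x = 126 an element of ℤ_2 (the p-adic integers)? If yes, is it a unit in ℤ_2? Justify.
x ∈ ℤ_2 but not a unit; v_2(x) = 1 > 0

ℤ_2 = {x ∈ ℚ_2 : v_2(x) ≥ 0} and ℤ_2^× = {x ∈ ℤ_2 : v_2(x) = 0}. Here v_2(126) = v_2(num) − v_2(den) = 1; compare against these criteria.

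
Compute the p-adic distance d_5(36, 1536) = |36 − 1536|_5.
d_5(36, 1536) = 1/125

Step 1 — x − y = 36 − 1536 = -1500. Step 2 — v_5(-1500) = 3 (factor: -1500 = −(5^3 · 12); the sign does not affect v_p). Step 3 — |x − y|_5 = 5^{-3} = 1/125.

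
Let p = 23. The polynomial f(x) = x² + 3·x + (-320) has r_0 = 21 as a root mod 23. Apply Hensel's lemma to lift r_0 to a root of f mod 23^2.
r_1 = 205 (mod 529)

Hensel: r_{i+1} = r_i − f(r_i)·(f′(r_i))^{-1} mod 23^{i+2}, f′(x) = 2x + 3. Iterate:
  r_0 = 21 (mod 23)
  r_1 = 205 (mod 529)
Final: r = 205 satisfies f(r) ≡ 0 mod 23^2.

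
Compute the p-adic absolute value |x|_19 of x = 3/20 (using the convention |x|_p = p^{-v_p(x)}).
|3/20|_19 = 1

Step 1 — compute v_19(x) by factoring powers of 19 out of the numerator and denominator: v_19(3/20) = 0. Step 2 — apply |x|_p = p^{-v_p(x)} = 19^{0} = 1.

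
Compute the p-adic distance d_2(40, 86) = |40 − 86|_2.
d_2(40, 86) = 1/2

Step 1 — x − y = 40 − 86 = -46. Step 2 — v_2(-46) = 1 (factor: -46 = −(2^1 · 23); the sign does not affect v_p). Step 3 — |x − y|_2 = 2^{-1} = 1/2.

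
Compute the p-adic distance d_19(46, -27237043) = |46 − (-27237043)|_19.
d_19(46, -27237043) = 1/2476099

Step 1 — x − y = 46 − (-27237043) = 27237089. Step 2 — v_19(27237089) = 5 (factor: 27237089 = (19^5 · 11); the sign does not affect v_p). Step 3 — |x − y|_19 = 19^{-5} = 1/2476099.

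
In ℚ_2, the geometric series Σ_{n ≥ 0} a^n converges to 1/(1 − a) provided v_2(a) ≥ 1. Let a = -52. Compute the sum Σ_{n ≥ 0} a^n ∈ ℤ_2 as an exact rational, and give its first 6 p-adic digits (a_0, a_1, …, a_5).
Σ a^n = 1/(1 − a) = 1/53;  first 6 digits = (1, 0, 1, 1, 1, 0)

v_2(a) = 2 ≥ 1, so the series converges in ℤ_2 to 1/(1 − a) = 1/(1 − (-52)) = 1/53. Expand this rational in ℤ_2: compute digits iteratively via d_i = x_i mod 2, x_{i+1} = (x_i − d_i)/2. The first 6 digits are (1, 0, 1, 1, 1, 0).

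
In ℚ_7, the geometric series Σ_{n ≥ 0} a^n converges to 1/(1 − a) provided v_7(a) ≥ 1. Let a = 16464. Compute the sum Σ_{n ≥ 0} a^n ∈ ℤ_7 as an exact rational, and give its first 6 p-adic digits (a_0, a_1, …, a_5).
Σ a^n = 1/(1 − a) = -1/16463;  first 6 digits = (1, 0, 0, 6, 6, 0)

v_7(a) = 3 ≥ 1, so the series converges in ℤ_7 to 1/(1 − a) = 1/(1 − 16464) = -1/16463. Expand this rational in ℤ_7: compute digits iteratively via d_i = x_i mod 7, x_{i+1} = (x_i − d_i)/7. The first 6 digits are (1, 0, 0, 6, 6, 0).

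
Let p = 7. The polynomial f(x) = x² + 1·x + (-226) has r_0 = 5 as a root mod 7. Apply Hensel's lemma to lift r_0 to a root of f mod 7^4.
r_3 = 1769 (mod 2401)

Hensel: r_{i+1} = r_i − f(r_i)·(f′(r_i))^{-1} mod 7^{i+2}, f′(x) = 2x + 1. Iterate:
  r_0 = 5 (mod 7)
  r_1 = 5 (mod 49)
  r_2 = 54 (mod 343)
  r_3 = 1769 (mod 2401)
Final: r = 1769 satisfies f(r) ≡ 0 mod 7^4.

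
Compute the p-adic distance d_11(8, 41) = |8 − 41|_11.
d_11(8, 41) = 1/11

Step 1 — x − y = 8 − 41 = -33. Step 2 — v_11(-33) = 1 (factor: -33 = −(11^1 · 3); the sign does not affect v_p). Step 3 — |x − y|_11 = 11^{-1} = 1/11.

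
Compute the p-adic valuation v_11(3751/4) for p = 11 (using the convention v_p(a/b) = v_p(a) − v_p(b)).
v_11(3751/4) = 2

Factor powers of 11 from the numerator and denominator of the reduced fraction: 3751 = 11^2 · 31 and 4 = 11^0 · 4. Apply v_p(a/b) = v_p(a) − v_p(b): v_11(3751/4) = 2 − 0 = 2.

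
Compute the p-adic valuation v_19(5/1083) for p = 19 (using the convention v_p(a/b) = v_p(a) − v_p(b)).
v_19(5/1083) = -2

Factor powers of 19 from the numerator and denominator of the reduced fraction: 5 = 19^0 · 5 and 1083 = 19^2 · 3. Apply v_p(a/b) = v_p(a) − v_p(b): v_19(5/1083) = 0 − 2 = -2.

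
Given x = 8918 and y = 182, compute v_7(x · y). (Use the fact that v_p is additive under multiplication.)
v_7(1623076) = 4

v_p(x) = 3 (factor: 8918 = 7^3 · 26); v_p(y) = 1 (factor: 182 = 7^1 · 26). Additivity: v_p(xy) = v_p(x) + v_p(y) = 3 + 1 = 4. (Direct check: xy = 1623076 = 7^4 · (676).)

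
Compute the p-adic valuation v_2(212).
v_2(212) = 2

v_2(n) is the largest exponent k such that 2^k divides n. Factor out: 212 = 2^2 · 53. (Sign doesn't affect v_p.) So v_2(212) = 2.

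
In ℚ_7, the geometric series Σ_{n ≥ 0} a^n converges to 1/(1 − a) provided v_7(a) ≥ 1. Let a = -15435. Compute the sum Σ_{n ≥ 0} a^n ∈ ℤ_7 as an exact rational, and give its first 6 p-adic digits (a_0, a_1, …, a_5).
Σ a^n = 1/(1 − a) = 1/15436;  first 6 digits = (1, 0, 0, 4, 0, 6)

v_7(a) = 3 ≥ 1, so the series converges in ℤ_7 to 1/(1 − a) = 1/(1 − (-15435)) = 1/15436. Expand this rational in ℤ_7: compute digits iteratively via d_i = x_i mod 7, x_{i+1} = (x_i − d_i)/7. The first 6 digits are (1, 0, 0, 4, 0, 6).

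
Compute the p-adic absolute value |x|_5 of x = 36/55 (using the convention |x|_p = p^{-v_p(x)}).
|36/55|_5 = 5

Step 1 — compute v_5(x) by factoring powers of 5 out of the numerator and denominator: v_5(36/55) = -1. Step 2 — apply |x|_p = p^{-v_p(x)} = 5^{1} = 5.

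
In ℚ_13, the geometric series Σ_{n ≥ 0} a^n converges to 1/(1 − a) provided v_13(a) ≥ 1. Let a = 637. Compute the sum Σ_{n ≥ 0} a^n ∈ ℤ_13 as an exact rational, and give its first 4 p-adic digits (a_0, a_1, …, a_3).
Σ a^n = 1/(1 − a) = -1/636;  first 4 digits = (1, 10, 12, 1)

v_13(a) = 1 ≥ 1, so the series converges in ℤ_13 to 1/(1 − a) = 1/(1 − 637) = -1/636. Expand this rational in ℤ_13: compute digits iteratively via d_i = x_i mod 13, x_{i+1} = (x_i − d_i)/13. The first 4 digits are (1, 10, 12, 1).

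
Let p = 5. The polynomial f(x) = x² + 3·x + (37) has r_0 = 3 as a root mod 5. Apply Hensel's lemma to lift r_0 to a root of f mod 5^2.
r_1 = 8 (mod 25)

Hensel: r_{i+1} = r_i − f(r_i)·(f′(r_i))^{-1} mod 5^{i+2}, f′(x) = 2x + 3. Iterate:
  r_0 = 3 (mod 5)
  r_1 = 8 (mod 25)
Final: r = 8 satisfies f(r) ≡ 0 mod 5^2.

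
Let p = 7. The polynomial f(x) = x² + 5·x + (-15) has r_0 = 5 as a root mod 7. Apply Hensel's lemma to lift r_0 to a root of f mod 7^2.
r_1 = 19 (mod 49)

Hensel: r_{i+1} = r_i − f(r_i)·(f′(r_i))^{-1} mod 7^{i+2}, f′(x) = 2x + 5. Iterate:
  r_0 = 5 (mod 7)
  r_1 = 19 (mod 49)
Final: r = 19 satisfies f(r) ≡ 0 mod 7^2.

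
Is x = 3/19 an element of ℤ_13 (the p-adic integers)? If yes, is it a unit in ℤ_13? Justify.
x ∈ ℤ_13^× (unit); v_13(x) = 0

ℤ_13 = {x ∈ ℚ_13 : v_13(x) ≥ 0} and ℤ_13^× = {x ∈ ℤ_13 : v_13(x) = 0}. Here v_13(3/19) = v_13(num) − v_13(den) = 0; compare against these criteria.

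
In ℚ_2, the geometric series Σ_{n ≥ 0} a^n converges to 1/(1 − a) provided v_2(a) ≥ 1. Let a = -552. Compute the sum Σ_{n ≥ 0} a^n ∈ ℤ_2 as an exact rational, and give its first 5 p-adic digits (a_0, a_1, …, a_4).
Σ a^n = 1/(1 − a) = 1/553;  first 5 digits = (1, 0, 0, 1, 1)

v_2(a) = 3 ≥ 1, so the series converges in ℤ_2 to 1/(1 − a) = 1/(1 − (-552)) = 1/553. Expand this rational in ℤ_2: compute digits iteratively via d_i = x_i mod 2, x_{i+1} = (x_i − d_i)/2. The first 5 digits are (1, 0, 0, 1, 1).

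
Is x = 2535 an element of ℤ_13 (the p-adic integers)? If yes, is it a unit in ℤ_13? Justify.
x ∈ ℤ_13 but not a unit; v_13(x) = 2 > 0

ℤ_13 = {x ∈ ℚ_13 : v_13(x) ≥ 0} and ℤ_13^× = {x ∈ ℤ_13 : v_13(x) = 0}. Here v_13(2535) = v_13(num) − v_13(den) = 2; compare against these criteria.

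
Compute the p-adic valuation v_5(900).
v_5(900) = 2

v_5(n) is the largest exponent k such that 5^k divides n. Factor out: 900 = 5^2 · 36. (Sign doesn't affect v_p.) So v_5(900) = 2.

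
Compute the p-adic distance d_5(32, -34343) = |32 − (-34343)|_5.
d_5(32, -34343) = 1/3125

Step 1 — x − y = 32 − (-34343) = 34375. Step 2 — v_5(34375) = 5 (factor: 34375 = (5^5 · 11); the sign does not affect v_p). Step 3 — |x − y|_5 = 5^{-5} = 1/3125.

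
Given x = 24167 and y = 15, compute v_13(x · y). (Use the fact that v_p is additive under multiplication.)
v_13(362505) = 3

v_p(x) = 3 (factor: 24167 = 13^3 · 11); v_p(y) = 0 (factor: 15 = 13^0 · 15). Additivity: v_p(xy) = v_p(x) + v_p(y) = 3 + 0 = 3. (Direct check: xy = 362505 = 13^3 · (165).)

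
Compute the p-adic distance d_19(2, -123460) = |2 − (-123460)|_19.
d_19(2, -123460) = 1/6859

Step 1 — x − y = 2 − (-123460) = 123462. Step 2 — v_19(123462) = 3 (factor: 123462 = (19^3 · 18); the sign does not affect v_p). Step 3 — |x − y|_19 = 19^{-3} = 1/6859.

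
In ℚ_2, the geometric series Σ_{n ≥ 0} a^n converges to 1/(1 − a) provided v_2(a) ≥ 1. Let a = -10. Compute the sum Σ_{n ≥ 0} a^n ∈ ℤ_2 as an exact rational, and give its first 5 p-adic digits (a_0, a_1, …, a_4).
Σ a^n = 1/(1 − a) = 1/11;  first 5 digits = (1, 1, 0, 0, 0)

v_2(a) = 1 ≥ 1, so the series converges in ℤ_2 to 1/(1 − a) = 1/(1 − (-10)) = 1/11. Expand this rational in ℤ_2: compute digits iteratively via d_i = x_i mod 2, x_{i+1} = (x_i − d_i)/2. The first 5 digits are (1, 1, 0, 0, 0).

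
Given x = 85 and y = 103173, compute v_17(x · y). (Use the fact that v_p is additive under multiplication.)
v_17(8769705) = 4

v_p(x) = 1 (factor: 85 = 17^1 · 5); v_p(y) = 3 (factor: 103173 = 17^3 · 21). Additivity: v_p(xy) = v_p(x) + v_p(y) = 1 + 3 = 4. (Direct check: xy = 8769705 = 17^4 · (105).)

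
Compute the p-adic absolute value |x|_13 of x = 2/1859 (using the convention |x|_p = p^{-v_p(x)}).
|2/1859|_13 = 169

Step 1 — compute v_13(x) by factoring powers of 13 out of the numerator and denominator: v_13(2/1859) = -2. Step 2 — apply |x|_p = p^{-v_p(x)} = 13^{2} = 169.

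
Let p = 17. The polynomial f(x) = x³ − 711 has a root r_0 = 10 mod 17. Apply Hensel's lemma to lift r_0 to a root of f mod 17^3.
r_2 = 877 (mod 4913)

Hensel: r_{i+1} = r_i − f(r_i)/f′(r_i) mod 17^{i+2}, where f′(x) = 3x². Iterate:
  r_0 = 10 (mod 17)
  r_1 = 10 (mod 289)
  r_2 = 877 (mod 4913)
Final: r = 877 with f(r) ≡ 0 mod 17^3.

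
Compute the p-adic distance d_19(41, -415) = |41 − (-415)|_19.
d_19(41, -415) = 1/19

Step 1 — x − y = 41 − (-415) = 456. Step 2 — v_19(456) = 1 (factor: 456 = (19^1 · 24); the sign does not affect v_p). Step 3 — |x − y|_19 = 19^{-1} = 1/19.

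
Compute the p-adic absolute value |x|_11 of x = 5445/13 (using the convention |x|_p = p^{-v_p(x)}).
|5445/13|_11 = 1/121

Step 1 — compute v_11(x) by factoring powers of 11 out of the numerator and denominator: v_11(5445/13) = 2. Step 2 — apply |x|_p = p^{-v_p(x)} = 11^{-2} = 1/121.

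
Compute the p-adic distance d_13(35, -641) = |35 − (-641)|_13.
d_13(35, -641) = 1/169

Step 1 — x − y = 35 − (-641) = 676. Step 2 — v_13(676) = 2 (factor: 676 = (13^2 · 4); the sign does not affect v_p). Step 3 — |x − y|_13 = 13^{-2} = 1/169.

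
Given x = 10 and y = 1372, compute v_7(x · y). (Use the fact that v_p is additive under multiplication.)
v_7(13720) = 3

v_p(x) = 0 (factor: 10 = 7^0 · 10); v_p(y) = 3 (factor: 1372 = 7^3 · 4). Additivity: v_p(xy) = v_p(x) + v_p(y) = 0 + 3 = 3. (Direct check: xy = 13720 = 7^3 · (40).)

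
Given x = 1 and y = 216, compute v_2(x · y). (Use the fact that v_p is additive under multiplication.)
v_2(216) = 3

v_p(x) = 0 (factor: 1 = 2^0 · 1); v_p(y) = 3 (factor: 216 = 2^3 · 27). Additivity: v_p(xy) = v_p(x) + v_p(y) = 0 + 3 = 3. (Direct check: xy = 216 = 2^3 · (27).)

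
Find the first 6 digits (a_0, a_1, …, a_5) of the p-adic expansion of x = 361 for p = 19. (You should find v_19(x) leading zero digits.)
(a_0, …, a_5) = (0, 0, 1, 0, 0, 0)

v_19(361) = 2, so a_0 = ... = a_1 = 0. Factor out: x = 19^2 · u with u = 1 a unit in ℤ_19. Expand u iteratively via a_{v+i} = u_i mod 19, u_{i+1} = (u_i − a_{v+i})/19:
  u_0 = 1;  a_2 = 1;  u_1 = (u_0 − 1)/19 = 0
  u_1 = 0;  a_3 = 0;  u_2 = (u_1 − 0)/19 = 0
  u_2 = 0;  a_4 = 0;  u_3 = (u_2 − 0)/19 = 0
  u_3 = 0;  a_5 = 0;  u_4 = (u_3 − 0)/19 = 0
Digits: (0, 0, 1, 0, 0, 0).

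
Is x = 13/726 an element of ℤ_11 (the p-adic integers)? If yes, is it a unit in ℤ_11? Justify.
x ∉ ℤ_11 (v_11(x) = -2 < 0)

ℤ_11 = {x ∈ ℚ_11 : v_11(x) ≥ 0} and ℤ_11^× = {x ∈ ℤ_11 : v_11(x) = 0}. Here v_11(13/726) = v_11(num) − v_11(den) = -2; compare against these criteria.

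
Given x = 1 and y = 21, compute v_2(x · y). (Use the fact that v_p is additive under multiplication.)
v_2(21) = 0

v_p(x) = 0 (factor: 1 = 2^0 · 1); v_p(y) = 0 (factor: 21 = 2^0 · 21). Additivity: v_p(xy) = v_p(x) + v_p(y) = 0 + 0 = 0. (Direct check: xy = 21 = 2^0 · (21).)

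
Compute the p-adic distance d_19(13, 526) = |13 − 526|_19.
d_19(13, 526) = 1/19

Step 1 — x − y = 13 − 526 = -513. Step 2 — v_19(-513) = 1 (factor: -513 = −(19^1 · 27); the sign does not affect v_p). Step 3 — |x − y|_19 = 19^{-1} = 1/19.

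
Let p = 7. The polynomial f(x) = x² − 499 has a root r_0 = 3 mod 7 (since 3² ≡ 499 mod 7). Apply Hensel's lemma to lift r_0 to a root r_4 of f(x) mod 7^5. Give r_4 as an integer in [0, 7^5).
r_4 = 10489 (mod 16807)

Hensel's recurrence: r_{i+1} = r_i − f(r_i)·(f′(r_i))^{-1} mod 7^{i+2}, with f′(x) = 2x. Iterate:
  r_0 = 3 (mod 7)
  r_1 = 3 (mod 49)
  r_2 = 199 (mod 343)
  r_3 = 885 (mod 2401)
  r_4 = 10489 (mod 16807)
Final: r_4 = 10489, and one checks f(r_4) ≡ 0 mod 7^5.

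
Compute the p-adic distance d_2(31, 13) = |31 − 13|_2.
d_2(31, 13) = 1/2

Step 1 — x − y = 31 − 13 = 18. Step 2 — v_2(18) = 1 (factor: 18 = (2^1 · 9); the sign does not affect v_p). Step 3 — |x − y|_2 = 2^{-1} = 1/2.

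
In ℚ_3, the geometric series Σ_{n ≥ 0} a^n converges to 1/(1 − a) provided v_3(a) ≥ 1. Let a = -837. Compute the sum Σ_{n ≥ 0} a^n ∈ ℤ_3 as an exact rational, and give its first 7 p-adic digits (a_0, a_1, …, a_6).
Σ a^n = 1/(1 − a) = 1/838;  first 7 digits = (1, 0, 0, 2, 1, 2, 2)

v_3(a) = 3 ≥ 1, so the series converges in ℤ_3 to 1/(1 − a) = 1/(1 − (-837)) = 1/838. Expand this rational in ℤ_3: compute digits iteratively via d_i = x_i mod 3, x_{i+1} = (x_i − d_i)/3. The first 7 digits are (1, 0, 0, 2, 1, 2, 2).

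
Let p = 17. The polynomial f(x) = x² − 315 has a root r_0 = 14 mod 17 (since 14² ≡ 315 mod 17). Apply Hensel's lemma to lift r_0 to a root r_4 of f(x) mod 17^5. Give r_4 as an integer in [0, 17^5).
r_4 = 327094 (mod 1419857)

Hensel's recurrence: r_{i+1} = r_i − f(r_i)·(f′(r_i))^{-1} mod 17^{i+2}, with f′(x) = 2x. Iterate:
  r_0 = 14 (mod 17)
  r_1 = 235 (mod 289)
  r_2 = 2836 (mod 4913)
  r_3 = 76531 (mod 83521)
  r_4 = 327094 (mod 1419857)
Final: r_4 = 327094, and one checks f(r_4) ≡ 0 mod 17^5.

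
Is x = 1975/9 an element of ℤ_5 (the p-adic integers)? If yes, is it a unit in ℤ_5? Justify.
x ∈ ℤ_5 but not a unit; v_5(x) = 2 > 0

ℤ_5 = {x ∈ ℚ_5 : v_5(x) ≥ 0} and ℤ_5^× = {x ∈ ℤ_5 : v_5(x) = 0}. Here v_5(1975/9) = v_5(num) − v_5(den) = 2; compare against these criteria.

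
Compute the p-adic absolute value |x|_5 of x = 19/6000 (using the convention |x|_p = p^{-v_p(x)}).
|19/6000|_5 = 125

Step 1 — compute v_5(x) by factoring powers of 5 out of the numerator and denominator: v_5(19/6000) = -3. Step 2 — apply |x|_p = p^{-v_p(x)} = 5^{3} = 125.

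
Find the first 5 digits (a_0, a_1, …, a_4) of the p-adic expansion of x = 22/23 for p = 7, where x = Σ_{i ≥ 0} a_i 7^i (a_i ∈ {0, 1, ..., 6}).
(a_0, …, a_4) = (4, 2, 3, 5, 5)

v_7(22/23) = 0 (numerator and denominator both coprime to 7), so x ∈ ℤ_7^×. Compute digits iteratively via a_i = x_i mod 7, x_{i+1} = (x_i − a_i)/7, with x_0 = x:
  x_0 = 22/23;  a_0 = 4;  x_1 = (x_0 − 4)/7 = -10/23
  x_1 = -10/23;  a_1 = 2;  x_2 = (x_1 − 2)/7 = -8/23
  x_2 = -8/23;  a_2 = 3;  x_3 = (x_2 − 3)/7 = -11/23
  x_3 = -11/23;  a_3 = 5;  x_4 = (x_3 − 5)/7 = -18/23
  x_4 = -18/23;  a_4 = 5;  x_5 = (x_4 − 5)/7 = -19/23
Digits: (4, 2, 3, 5, 5).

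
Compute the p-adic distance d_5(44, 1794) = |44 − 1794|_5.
d_5(44, 1794) = 1/125

Step 1 — x − y = 44 − 1794 = -1750. Step 2 — v_5(-1750) = 3 (factor: -1750 = −(5^3 · 14); the sign does not affect v_p). Step 3 — |x − y|_5 = 5^{-3} = 1/125.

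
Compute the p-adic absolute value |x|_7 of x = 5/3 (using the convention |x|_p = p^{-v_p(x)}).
|5/3|_7 = 1

Step 1 — compute v_7(x) by factoring powers of 7 out of the numerator and denominator: v_7(5/3) = 0. Step 2 — apply |x|_p = p^{-v_p(x)} = 7^{0} = 1.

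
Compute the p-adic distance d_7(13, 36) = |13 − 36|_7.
d_7(13, 36) = 1

Step 1 — x − y = 13 − 36 = -23. Step 2 — v_7(-23) = 0 (factor: -23 = −(7^0 · 23); the sign does not affect v_p). Step 3 — |x − y|_7 = 7^{0} = 1.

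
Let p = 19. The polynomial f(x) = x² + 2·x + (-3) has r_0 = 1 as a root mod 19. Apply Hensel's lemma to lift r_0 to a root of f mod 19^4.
r_3 = 1 (mod 130321)

Hensel: r_{i+1} = r_i − f(r_i)·(f′(r_i))^{-1} mod 19^{i+2}, f′(x) = 2x + 2. Iterate:
  r_0 = 1 (mod 19)
  r_1 = 1 (mod 361)
  r_2 = 1 (mod 6859)
  r_3 = 1 (mod 130321)
Final: r = 1 satisfies f(r) ≡ 0 mod 19^4.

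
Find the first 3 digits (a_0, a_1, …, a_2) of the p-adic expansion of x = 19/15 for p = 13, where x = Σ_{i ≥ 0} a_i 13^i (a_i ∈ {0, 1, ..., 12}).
(a_0, …, a_2) = (3, 12, 6)

v_13(19/15) = 0 (numerator and denominator both coprime to 13), so x ∈ ℤ_13^×. Compute digits iteratively via a_i = x_i mod 13, x_{i+1} = (x_i − a_i)/13, with x_0 = x:
  x_0 = 19/15;  a_0 = 3;  x_1 = (x_0 − 3)/13 = -2/15
  x_1 = -2/15;  a_1 = 12;  x_2 = (x_1 − 12)/13 = -14/15
  x_2 = -14/15;  a_2 = 6;  x_3 = (x_2 − 6)/13 = -8/15
Digits: (3, 12, 6).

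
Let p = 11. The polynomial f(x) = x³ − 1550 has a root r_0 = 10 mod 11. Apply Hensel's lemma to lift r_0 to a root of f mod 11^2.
r_1 = 32 (mod 121)

Hensel: r_{i+1} = r_i − f(r_i)/f′(r_i) mod 11^{i+2}, where f′(x) = 3x². Iterate:
  r_0 = 10 (mod 11)
  r_1 = 32 (mod 121)
Final: r = 32 with f(r) ≡ 0 mod 11^2.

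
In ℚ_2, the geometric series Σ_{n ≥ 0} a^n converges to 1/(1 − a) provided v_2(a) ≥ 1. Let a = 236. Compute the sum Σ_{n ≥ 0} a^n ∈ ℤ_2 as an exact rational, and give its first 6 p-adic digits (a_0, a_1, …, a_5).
Σ a^n = 1/(1 − a) = -1/235;  first 6 digits = (1, 0, 1, 1, 1, 1)

v_2(a) = 2 ≥ 1, so the series converges in ℤ_2 to 1/(1 − a) = 1/(1 − 236) = -1/235. Expand this rational in ℤ_2: compute digits iteratively via d_i = x_i mod 2, x_{i+1} = (x_i − d_i)/2. The first 6 digits are (1, 0, 1, 1, 1, 1).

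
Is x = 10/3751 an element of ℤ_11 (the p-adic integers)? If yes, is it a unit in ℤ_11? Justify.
x ∉ ℤ_11 (v_11(x) = -2 < 0)

ℤ_11 = {x ∈ ℚ_11 : v_11(x) ≥ 0} and ℤ_11^× = {x ∈ ℤ_11 : v_11(x) = 0}. Here v_11(10/3751) = v_11(num) − v_11(den) = -2; compare against these criteria.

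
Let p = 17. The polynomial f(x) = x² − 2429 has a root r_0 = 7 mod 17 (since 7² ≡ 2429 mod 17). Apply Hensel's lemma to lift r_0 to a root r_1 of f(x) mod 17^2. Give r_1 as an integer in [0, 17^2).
r_1 = 177 (mod 289)

Hensel's recurrence: r_{i+1} = r_i − f(r_i)·(f′(r_i))^{-1} mod 17^{i+2}, with f′(x) = 2x. Iterate:
  r_0 = 7 (mod 17)
  r_1 = 177 (mod 289)
Final: r_1 = 177, and one checks f(r_1) ≡ 0 mod 17^2.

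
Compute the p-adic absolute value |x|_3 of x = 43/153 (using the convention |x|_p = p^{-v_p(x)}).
|43/153|_3 = 9

Step 1 — compute v_3(x) by factoring powers of 3 out of the numerator and denominator: v_3(43/153) = -2. Step 2 — apply |x|_p = p^{-v_p(x)} = 3^{2} = 9.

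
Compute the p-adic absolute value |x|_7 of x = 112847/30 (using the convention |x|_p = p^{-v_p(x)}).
|112847/30|_7 = 1/2401

Step 1 — compute v_7(x) by factoring powers of 7 out of the numerator and denominator: v_7(112847/30) = 4. Step 2 — apply |x|_p = p^{-v_p(x)} = 7^{-4} = 1/2401.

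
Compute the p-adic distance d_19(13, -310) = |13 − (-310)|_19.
d_19(13, -310) = 1/19

Step 1 — x − y = 13 − (-310) = 323. Step 2 — v_19(323) = 1 (factor: 323 = (19^1 · 17); the sign does not affect v_p). Step 3 — |x − y|_19 = 19^{-1} = 1/19.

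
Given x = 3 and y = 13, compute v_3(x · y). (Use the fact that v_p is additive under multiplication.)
v_3(39) = 1

v_p(x) = 1 (factor: 3 = 3^1 · 1); v_p(y) = 0 (factor: 13 = 3^0 · 13). Additivity: v_p(xy) = v_p(x) + v_p(y) = 1 + 0 = 1. (Direct check: xy = 39 = 3^1 · (13).)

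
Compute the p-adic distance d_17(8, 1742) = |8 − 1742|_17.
d_17(8, 1742) = 1/289

Step 1 — x − y = 8 − 1742 = -1734. Step 2 — v_17(-1734) = 2 (factor: -1734 = −(17^2 · 6); the sign does not affect v_p). Step 3 — |x − y|_17 = 17^{-2} = 1/289.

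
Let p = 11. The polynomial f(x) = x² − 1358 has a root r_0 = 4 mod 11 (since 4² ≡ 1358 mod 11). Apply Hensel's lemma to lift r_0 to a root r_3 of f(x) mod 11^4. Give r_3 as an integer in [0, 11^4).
r_3 = 14238 (mod 14641)

Hensel's recurrence: r_{i+1} = r_i − f(r_i)·(f′(r_i))^{-1} mod 11^{i+2}, with f′(x) = 2x. Iterate:
  r_0 = 4 (mod 11)
  r_1 = 81 (mod 121)
  r_2 = 928 (mod 1331)
  r_3 = 14238 (mod 14641)
Final: r_3 = 14238, and one checks f(r_3) ≡ 0 mod 11^4.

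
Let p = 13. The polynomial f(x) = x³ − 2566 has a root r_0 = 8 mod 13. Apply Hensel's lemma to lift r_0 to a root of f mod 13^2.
r_1 = 112 (mod 169)

Hensel: r_{i+1} = r_i − f(r_i)/f′(r_i) mod 13^{i+2}, where f′(x) = 3x². Iterate:
  r_0 = 8 (mod 13)
  r_1 = 112 (mod 169)
Final: r = 112 with f(r) ≡ 0 mod 13^2.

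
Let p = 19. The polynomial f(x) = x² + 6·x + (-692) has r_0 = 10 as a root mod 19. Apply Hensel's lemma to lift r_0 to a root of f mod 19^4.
r_3 = 2974 (mod 130321)

Hensel: r_{i+1} = r_i − f(r_i)·(f′(r_i))^{-1} mod 19^{i+2}, f′(x) = 2x + 6. Iterate:
  r_0 = 10 (mod 19)
  r_1 = 86 (mod 361)
  r_2 = 2974 (mod 6859)
  r_3 = 2974 (mod 130321)
Final: r = 2974 satisfies f(r) ≡ 0 mod 19^4.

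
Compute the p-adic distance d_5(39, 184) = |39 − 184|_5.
d_5(39, 184) = 1/5

Step 1 — x − y = 39 − 184 = -145. Step 2 — v_5(-145) = 1 (factor: -145 = −(5^1 · 29); the sign does not affect v_p). Step 3 — |x − y|_5 = 5^{-1} = 1/5.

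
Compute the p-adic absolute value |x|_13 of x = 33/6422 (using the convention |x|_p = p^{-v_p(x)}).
|33/6422|_13 = 169

Step 1 — compute v_13(x) by factoring powers of 13 out of the numerator and denominator: v_13(33/6422) = -2. Step 2 — apply |x|_p = p^{-v_p(x)} = 13^{2} = 169.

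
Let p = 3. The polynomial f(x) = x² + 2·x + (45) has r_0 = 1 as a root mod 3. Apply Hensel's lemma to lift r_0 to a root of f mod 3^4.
r_3 = 61 (mod 81)

Hensel: r_{i+1} = r_i − f(r_i)·(f′(r_i))^{-1} mod 3^{i+2}, f′(x) = 2x + 2. Iterate:
  r_0 = 1 (mod 3)
  r_1 = 7 (mod 9)
  r_2 = 7 (mod 27)
  r_3 = 61 (mod 81)
Final: r = 61 satisfies f(r) ≡ 0 mod 3^4.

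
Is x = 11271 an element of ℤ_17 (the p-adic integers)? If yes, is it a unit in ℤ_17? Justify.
x ∈ ℤ_17 but not a unit; v_17(x) = 2 > 0

ℤ_17 = {x ∈ ℚ_17 : v_17(x) ≥ 0} and ℤ_17^× = {x ∈ ℤ_17 : v_17(x) = 0}. Here v_17(11271) = v_17(num) − v_17(den) = 2; compare against these criteria.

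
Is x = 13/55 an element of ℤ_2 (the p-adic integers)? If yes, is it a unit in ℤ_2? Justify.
x ∈ ℤ_2^× (unit); v_2(x) = 0

ℤ_2 = {x ∈ ℚ_2 : v_2(x) ≥ 0} and ℤ_2^× = {x ∈ ℤ_2 : v_2(x) = 0}. Here v_2(13/55) = v_2(num) − v_2(den) = 0; compare against these criteria.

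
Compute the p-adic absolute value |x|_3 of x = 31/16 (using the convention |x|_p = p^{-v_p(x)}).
|31/16|_3 = 1

Step 1 — compute v_3(x) by factoring powers of 3 out of the numerator and denominator: v_3(31/16) = 0. Step 2 — apply |x|_p = p^{-v_p(x)} = 3^{0} = 1.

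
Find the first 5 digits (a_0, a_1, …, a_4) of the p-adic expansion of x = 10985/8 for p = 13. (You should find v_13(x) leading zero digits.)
(a_0, …, a_4) = (0, 0, 0, 12, 4)

v_13(10985/8) = 3, so a_0 = ... = a_2 = 0. Factor out: x = 13^3 · u with u = 5/8 a unit in ℤ_13. Expand u iteratively via a_{v+i} = u_i mod 13, u_{i+1} = (u_i − a_{v+i})/13:
  u_0 = 5/8;  a_3 = 12;  u_1 = (u_0 − 12)/13 = -7/8
  u_1 = -7/8;  a_4 = 4;  u_2 = (u_1 − 4)/13 = -3/8
Digits: (0, 0, 0, 12, 4).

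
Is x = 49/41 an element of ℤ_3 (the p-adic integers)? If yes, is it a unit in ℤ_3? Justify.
x ∈ ℤ_3^× (unit); v_3(x) = 0

ℤ_3 = {x ∈ ℚ_3 : v_3(x) ≥ 0} and ℤ_3^× = {x ∈ ℤ_3 : v_3(x) = 0}. Here v_3(49/41) = v_3(num) − v_3(den) = 0; compare against these criteria.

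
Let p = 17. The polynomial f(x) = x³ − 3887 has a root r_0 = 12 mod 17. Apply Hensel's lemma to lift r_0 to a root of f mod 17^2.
r_1 = 114 (mod 289)

Hensel: r_{i+1} = r_i − f(r_i)/f′(r_i) mod 17^{i+2}, where f′(x) = 3x². Iterate:
  r_0 = 12 (mod 17)
  r_1 = 114 (mod 289)
Final: r = 114 with f(r) ≡ 0 mod 17^2.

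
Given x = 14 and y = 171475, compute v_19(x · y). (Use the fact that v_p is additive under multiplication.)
v_19(2400650) = 3

v_p(x) = 0 (factor: 14 = 19^0 · 14); v_p(y) = 3 (factor: 171475 = 19^3 · 25). Additivity: v_p(xy) = v_p(x) + v_p(y) = 0 + 3 = 3. (Direct check: xy = 2400650 = 19^3 · (350).)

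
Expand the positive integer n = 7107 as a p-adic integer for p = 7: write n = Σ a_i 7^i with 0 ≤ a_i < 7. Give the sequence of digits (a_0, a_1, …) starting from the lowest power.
(a_0, a_1, …) = (2, 0, 5, 6, 2)

Repeated division by 7 gives the digits low-to-high: 7107 = 2 + 5·7^2 + 6·7^3 + 2·7^4. Digit sequence: (2, 0, 5, 6, 2).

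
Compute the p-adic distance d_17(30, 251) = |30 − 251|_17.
d_17(30, 251) = 1/17

Step 1 — x − y = 30 − 251 = -221. Step 2 — v_17(-221) = 1 (factor: -221 = −(17^1 · 13); the sign does not affect v_p). Step 3 — |x − y|_17 = 17^{-1} = 1/17.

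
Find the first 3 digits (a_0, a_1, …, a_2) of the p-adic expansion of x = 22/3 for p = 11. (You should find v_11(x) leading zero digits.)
(a_0, …, a_2) = (0, 8, 3)

v_11(22/3) = 1, so a_0 = ... = a_0 = 0. Factor out: x = 11^1 · u with u = 2/3 a unit in ℤ_11. Expand u iteratively via a_{v+i} = u_i mod 11, u_{i+1} = (u_i − a_{v+i})/11:
  u_0 = 2/3;  a_1 = 8;  u_1 = (u_0 − 8)/11 = -2/3
  u_1 = -2/3;  a_2 = 3;  u_2 = (u_1 − 3)/11 = -1/3
Digits: (0, 8, 3).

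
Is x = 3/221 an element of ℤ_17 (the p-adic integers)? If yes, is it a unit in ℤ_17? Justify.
x ∉ ℤ_17 (v_17(x) = -1 < 0)

ℤ_17 = {x ∈ ℚ_17 : v_17(x) ≥ 0} and ℤ_17^× = {x ∈ ℤ_17 : v_17(x) = 0}. Here v_17(3/221) = v_17(num) − v_17(den) = -1; compare against these criteria.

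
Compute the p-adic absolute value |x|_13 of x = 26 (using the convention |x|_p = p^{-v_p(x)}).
|26|_13 = 1/13

Step 1 — compute v_13(x) by factoring powers of 13 out of the numerator and denominator: v_13(26) = 1. Step 2 — apply |x|_p = p^{-v_p(x)} = 13^{-1} = 1/13.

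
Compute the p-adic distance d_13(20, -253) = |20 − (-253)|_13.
d_13(20, -253) = 1/13

Step 1 — x − y = 20 − (-253) = 273. Step 2 — v_13(273) = 1 (factor: 273 = (13^1 · 21); the sign does not affect v_p). Step 3 — |x − y|_13 = 13^{-1} = 1/13.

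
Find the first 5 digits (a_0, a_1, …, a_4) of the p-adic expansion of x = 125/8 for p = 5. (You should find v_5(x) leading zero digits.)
(a_0, …, a_4) = (0, 0, 0, 2, 4)

v_5(125/8) = 3, so a_0 = ... = a_2 = 0. Factor out: x = 5^3 · u with u = 1/8 a unit in ℤ_5. Expand u iteratively via a_{v+i} = u_i mod 5, u_{i+1} = (u_i − a_{v+i})/5:
  u_0 = 1/8;  a_3 = 2;  u_1 = (u_0 − 2)/5 = -3/8
  u_1 = -3/8;  a_4 = 4;  u_2 = (u_1 − 4)/5 = -7/8
Digits: (0, 0, 0, 2, 4).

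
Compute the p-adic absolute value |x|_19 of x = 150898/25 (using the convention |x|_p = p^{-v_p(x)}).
|150898/25|_19 = 1/6859

Step 1 — compute v_19(x) by factoring powers of 19 out of the numerator and denominator: v_19(150898/25) = 3. Step 2 — apply |x|_p = p^{-v_p(x)} = 19^{-3} = 1/6859.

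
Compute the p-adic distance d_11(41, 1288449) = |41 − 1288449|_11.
d_11(41, 1288449) = 1/161051

Step 1 — x − y = 41 − 1288449 = -1288408. Step 2 — v_11(-1288408) = 5 (factor: -1288408 = −(11^5 · 8); the sign does not affect v_p). Step 3 — |x − y|_11 = 11^{-5} = 1/161051.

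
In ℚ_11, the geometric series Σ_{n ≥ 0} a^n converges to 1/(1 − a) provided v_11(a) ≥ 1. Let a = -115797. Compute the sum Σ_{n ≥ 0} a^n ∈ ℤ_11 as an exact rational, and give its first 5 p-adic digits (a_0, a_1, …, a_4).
Σ a^n = 1/(1 − a) = 1/115798;  first 5 digits = (1, 0, 0, 1, 3)

v_11(a) = 3 ≥ 1, so the series converges in ℤ_11 to 1/(1 − a) = 1/(1 − (-115797)) = 1/115798. Expand this rational in ℤ_11: compute digits iteratively via d_i = x_i mod 11, x_{i+1} = (x_i − d_i)/11. The first 5 digits are (1, 0, 0, 1, 3).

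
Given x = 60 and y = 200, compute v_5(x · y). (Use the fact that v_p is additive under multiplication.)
v_5(12000) = 3

v_p(x) = 1 (factor: 60 = 5^1 · 12); v_p(y) = 2 (factor: 200 = 5^2 · 8). Additivity: v_p(xy) = v_p(x) + v_p(y) = 1 + 2 = 3. (Direct check: xy = 12000 = 5^3 · (96).)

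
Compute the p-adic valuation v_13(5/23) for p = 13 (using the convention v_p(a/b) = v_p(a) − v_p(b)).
v_13(5/23) = 0

Factor powers of 13 from the numerator and denominator of the reduced fraction: 5 = 13^0 · 5 and 23 = 13^0 · 23. Apply v_p(a/b) = v_p(a) − v_p(b): v_13(5/23) = 0 − 0 = 0.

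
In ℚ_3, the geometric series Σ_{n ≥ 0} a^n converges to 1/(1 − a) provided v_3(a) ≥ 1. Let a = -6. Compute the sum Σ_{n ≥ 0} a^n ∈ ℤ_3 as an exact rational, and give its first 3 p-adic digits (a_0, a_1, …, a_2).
Σ a^n = 1/(1 − a) = 1/7;  first 3 digits = (1, 1, 0)

v_3(a) = 1 ≥ 1, so the series converges in ℤ_3 to 1/(1 − a) = 1/(1 − (-6)) = 1/7. Expand this rational in ℤ_3: compute digits iteratively via d_i = x_i mod 3, x_{i+1} = (x_i − d_i)/3. The first 3 digits are (1, 1, 0).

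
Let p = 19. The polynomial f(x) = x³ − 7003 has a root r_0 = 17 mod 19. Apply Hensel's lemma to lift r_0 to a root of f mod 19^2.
r_1 = 131 (mod 361)

Hensel: r_{i+1} = r_i − f(r_i)/f′(r_i) mod 19^{i+2}, where f′(x) = 3x². Iterate:
  r_0 = 17 (mod 19)
  r_1 = 131 (mod 361)
Final: r = 131 with f(r) ≡ 0 mod 19^2.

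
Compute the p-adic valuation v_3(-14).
v_3(-14) = 0

v_3(n) is the largest exponent k such that 3^k divides n. Factor out: -14 = -3^0 · 14. (Sign doesn't affect v_p.) So v_3(-14) = 0.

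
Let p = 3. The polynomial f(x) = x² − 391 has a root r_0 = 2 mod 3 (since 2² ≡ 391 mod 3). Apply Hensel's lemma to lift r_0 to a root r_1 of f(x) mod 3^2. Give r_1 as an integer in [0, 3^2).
r_1 = 2 (mod 9)

Hensel's recurrence: r_{i+1} = r_i − f(r_i)·(f′(r_i))^{-1} mod 3^{i+2}, with f′(x) = 2x. Iterate:
  r_0 = 2 (mod 3)
  r_1 = 2 (mod 9)
Final: r_1 = 2, and one checks f(r_1) ≡ 0 mod 3^2.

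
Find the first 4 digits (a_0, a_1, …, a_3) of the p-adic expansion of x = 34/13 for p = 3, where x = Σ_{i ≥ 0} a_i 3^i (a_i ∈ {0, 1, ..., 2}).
(a_0, …, a_3) = (1, 1, 1, 1)

v_3(34/13) = 0 (numerator and denominator both coprime to 3), so x ∈ ℤ_3^×. Compute digits iteratively via a_i = x_i mod 3, x_{i+1} = (x_i − a_i)/3, with x_0 = x:
  x_0 = 34/13;  a_0 = 1;  x_1 = (x_0 − 1)/3 = 7/13
  x_1 = 7/13;  a_1 = 1;  x_2 = (x_1 − 1)/3 = -2/13
  x_2 = -2/13;  a_2 = 1;  x_3 = (x_2 − 1)/3 = -5/13
  x_3 = -5/13;  a_3 = 1;  x_4 = (x_3 − 1)/3 = -6/13
Digits: (1, 1, 1, 1).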